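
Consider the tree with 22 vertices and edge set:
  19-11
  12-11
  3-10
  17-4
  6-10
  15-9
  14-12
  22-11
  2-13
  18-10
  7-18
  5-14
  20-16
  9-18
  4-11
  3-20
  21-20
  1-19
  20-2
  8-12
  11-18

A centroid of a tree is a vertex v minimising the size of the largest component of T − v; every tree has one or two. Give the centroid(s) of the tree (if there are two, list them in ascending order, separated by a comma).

If 18 is removed the pieces have sizes 10, 8, 2, 1, all ≤ ⌊22/2⌋ = 11.
No neighbour of 18 does as well, so 18 is the unique centroid.

18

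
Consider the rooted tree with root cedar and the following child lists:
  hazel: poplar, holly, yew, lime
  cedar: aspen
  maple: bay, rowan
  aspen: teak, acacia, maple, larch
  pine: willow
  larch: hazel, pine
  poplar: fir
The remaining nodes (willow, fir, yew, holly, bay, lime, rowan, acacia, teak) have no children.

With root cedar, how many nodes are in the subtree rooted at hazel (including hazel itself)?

Descendants of hazel (including itself): hazel, poplar, holly, lime, yew, fir. That's 6.

6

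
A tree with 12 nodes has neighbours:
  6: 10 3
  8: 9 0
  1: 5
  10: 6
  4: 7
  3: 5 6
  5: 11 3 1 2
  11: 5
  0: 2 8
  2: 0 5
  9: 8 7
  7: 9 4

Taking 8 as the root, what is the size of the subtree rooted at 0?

8

Descendants of 0 (including itself): 0, 2, 5, 3, 1, 11, 6, 10. That's 8.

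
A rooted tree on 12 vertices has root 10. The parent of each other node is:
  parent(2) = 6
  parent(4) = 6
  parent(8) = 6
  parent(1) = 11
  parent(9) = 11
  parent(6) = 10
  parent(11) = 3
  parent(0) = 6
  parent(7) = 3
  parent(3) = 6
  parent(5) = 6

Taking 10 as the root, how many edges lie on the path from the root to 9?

4

10–6–3–11–9 — 4 edges.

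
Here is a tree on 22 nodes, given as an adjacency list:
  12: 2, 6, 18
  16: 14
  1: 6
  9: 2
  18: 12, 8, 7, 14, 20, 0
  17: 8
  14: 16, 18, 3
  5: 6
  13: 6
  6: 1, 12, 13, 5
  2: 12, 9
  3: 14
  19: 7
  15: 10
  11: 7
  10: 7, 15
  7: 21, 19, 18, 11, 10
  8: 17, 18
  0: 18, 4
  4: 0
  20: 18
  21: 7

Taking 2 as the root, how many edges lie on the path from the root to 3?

Path from 2 to 3: 2 – 12 – 18 – 14 – 3, which has 4 edges.

4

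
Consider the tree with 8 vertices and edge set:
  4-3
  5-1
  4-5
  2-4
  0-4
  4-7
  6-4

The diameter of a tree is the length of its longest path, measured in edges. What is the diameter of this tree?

3

A longest path is 1-5-4-0, with 3 edges.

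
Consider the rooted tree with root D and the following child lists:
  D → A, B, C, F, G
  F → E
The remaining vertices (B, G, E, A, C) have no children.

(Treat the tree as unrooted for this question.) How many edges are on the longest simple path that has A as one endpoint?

3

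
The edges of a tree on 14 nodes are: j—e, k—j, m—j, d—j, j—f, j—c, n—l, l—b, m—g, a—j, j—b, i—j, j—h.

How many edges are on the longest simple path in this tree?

5

Starting from n, a farthest node is g at distance 5.
One longest path: n–l–b–j–m–g.
So the diameter is 5.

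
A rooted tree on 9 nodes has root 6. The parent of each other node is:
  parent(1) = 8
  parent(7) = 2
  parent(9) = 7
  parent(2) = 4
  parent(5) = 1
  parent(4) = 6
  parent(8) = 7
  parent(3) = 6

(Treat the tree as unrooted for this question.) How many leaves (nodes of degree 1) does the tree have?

Exactly 3 nodes have a single neighbour: 3, 5, 9.

3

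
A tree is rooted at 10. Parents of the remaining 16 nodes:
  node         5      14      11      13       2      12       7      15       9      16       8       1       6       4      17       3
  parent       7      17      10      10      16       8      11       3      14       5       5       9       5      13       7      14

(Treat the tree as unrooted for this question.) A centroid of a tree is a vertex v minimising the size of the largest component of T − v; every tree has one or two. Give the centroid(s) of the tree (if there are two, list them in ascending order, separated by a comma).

Delete 7: the remaining components have sizes 6, 6, 4. Max 6 ≤ 8, so 7 is a centroid.
Every other node leaves some component of size > 8, so the centroid is unique.

7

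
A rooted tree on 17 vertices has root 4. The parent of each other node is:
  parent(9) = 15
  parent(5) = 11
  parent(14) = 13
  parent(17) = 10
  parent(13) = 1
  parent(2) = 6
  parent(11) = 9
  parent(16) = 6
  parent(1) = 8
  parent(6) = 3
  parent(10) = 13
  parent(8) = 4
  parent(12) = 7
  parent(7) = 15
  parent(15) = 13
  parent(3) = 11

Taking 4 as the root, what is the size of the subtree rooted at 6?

3

Descendants of 6 (including itself): 6, 2, 16. That's 3.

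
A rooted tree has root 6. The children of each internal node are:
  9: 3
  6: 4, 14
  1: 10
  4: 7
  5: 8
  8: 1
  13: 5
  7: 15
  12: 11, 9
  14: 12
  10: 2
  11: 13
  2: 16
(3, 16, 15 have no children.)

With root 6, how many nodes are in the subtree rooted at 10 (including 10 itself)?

3

10's subtree: {10, 2, 16}, size 3.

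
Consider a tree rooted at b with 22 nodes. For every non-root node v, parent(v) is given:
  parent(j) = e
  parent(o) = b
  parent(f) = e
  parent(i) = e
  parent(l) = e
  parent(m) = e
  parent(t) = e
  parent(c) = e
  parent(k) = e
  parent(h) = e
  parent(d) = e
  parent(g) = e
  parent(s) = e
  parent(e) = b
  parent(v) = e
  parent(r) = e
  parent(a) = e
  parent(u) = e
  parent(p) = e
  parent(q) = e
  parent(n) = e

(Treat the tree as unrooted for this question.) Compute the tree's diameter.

3

Starting from o, a farthest node is f at distance 3.
One longest path: o – b – e – f.
So the diameter is 3.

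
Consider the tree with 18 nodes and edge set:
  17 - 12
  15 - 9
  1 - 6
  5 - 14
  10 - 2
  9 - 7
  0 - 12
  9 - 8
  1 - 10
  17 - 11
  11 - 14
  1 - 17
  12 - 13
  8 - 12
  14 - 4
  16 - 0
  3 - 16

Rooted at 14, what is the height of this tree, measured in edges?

6

A deepest node is 7, reached by 14 – 11 – 17 – 12 – 8 – 9 – 7.
That path has 6 edges, so the height is 6.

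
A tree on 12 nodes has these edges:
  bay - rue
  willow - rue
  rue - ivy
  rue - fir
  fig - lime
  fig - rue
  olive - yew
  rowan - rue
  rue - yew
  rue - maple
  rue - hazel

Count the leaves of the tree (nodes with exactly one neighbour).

Exactly 9 nodes have a single neighbour: bay, fir, hazel, ivy, lime, maple, olive, rowan, willow.

9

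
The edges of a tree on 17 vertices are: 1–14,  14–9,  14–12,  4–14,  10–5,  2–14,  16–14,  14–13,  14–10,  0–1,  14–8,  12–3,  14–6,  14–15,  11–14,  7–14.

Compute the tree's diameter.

4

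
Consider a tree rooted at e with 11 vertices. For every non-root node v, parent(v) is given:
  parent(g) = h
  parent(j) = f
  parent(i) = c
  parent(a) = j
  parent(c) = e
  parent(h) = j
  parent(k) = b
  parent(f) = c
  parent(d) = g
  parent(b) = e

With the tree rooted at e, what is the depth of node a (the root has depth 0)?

4

Path from e to a: e–c–f–j–a, which has 4 edges.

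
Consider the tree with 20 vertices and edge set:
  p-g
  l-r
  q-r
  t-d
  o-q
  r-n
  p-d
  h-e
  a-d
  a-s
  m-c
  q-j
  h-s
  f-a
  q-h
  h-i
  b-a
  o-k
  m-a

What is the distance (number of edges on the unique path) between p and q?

5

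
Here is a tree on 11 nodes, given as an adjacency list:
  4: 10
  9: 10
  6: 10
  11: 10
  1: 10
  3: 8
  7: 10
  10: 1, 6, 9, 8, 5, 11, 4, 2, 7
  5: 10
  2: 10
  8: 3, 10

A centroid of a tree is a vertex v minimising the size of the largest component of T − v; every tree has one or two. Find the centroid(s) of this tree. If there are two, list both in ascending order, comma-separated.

10

If 10 is removed the pieces have sizes 2, 1, 1, 1, 1, 1, 1, 1, 1, all ≤ ⌊11/2⌋ = 5.
No neighbour of 10 does as well, so 10 is the unique centroid.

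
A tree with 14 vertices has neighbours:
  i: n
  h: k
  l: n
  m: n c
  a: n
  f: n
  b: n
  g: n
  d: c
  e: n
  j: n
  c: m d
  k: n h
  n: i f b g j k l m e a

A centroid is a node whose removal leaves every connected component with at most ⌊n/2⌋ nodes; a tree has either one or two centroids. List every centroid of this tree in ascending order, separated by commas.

If n is removed the pieces have sizes 3, 2, 1, 1, 1, 1, 1, 1, 1, 1, all ≤ ⌊14/2⌋ = 7.
No neighbour of n does as well, so n is the unique centroid.

n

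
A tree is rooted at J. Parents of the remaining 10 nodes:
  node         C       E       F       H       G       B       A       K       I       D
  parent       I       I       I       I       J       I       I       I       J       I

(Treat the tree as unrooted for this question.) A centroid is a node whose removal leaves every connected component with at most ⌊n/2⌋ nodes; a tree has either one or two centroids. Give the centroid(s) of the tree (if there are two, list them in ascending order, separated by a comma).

If I is removed the pieces have sizes 2, 1, 1, 1, 1, 1, 1, 1, 1, all ≤ ⌊11/2⌋ = 5.
No neighbour of I does as well, so I is the unique centroid.

I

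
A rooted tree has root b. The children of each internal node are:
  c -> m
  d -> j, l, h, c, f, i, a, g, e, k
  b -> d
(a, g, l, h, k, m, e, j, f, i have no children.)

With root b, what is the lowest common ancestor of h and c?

d

Ancestors of h (toward the root): h, d, b.
Ancestors of c: c, d, b.
The deepest node appearing in both lists is d.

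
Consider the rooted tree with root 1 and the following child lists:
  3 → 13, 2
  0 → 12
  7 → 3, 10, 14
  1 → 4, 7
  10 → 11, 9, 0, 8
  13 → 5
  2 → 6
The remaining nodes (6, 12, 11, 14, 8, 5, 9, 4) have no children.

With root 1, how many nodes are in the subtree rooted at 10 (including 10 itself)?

10's subtree: {10, 9, 0, 11, 8, 12}, size 6.

6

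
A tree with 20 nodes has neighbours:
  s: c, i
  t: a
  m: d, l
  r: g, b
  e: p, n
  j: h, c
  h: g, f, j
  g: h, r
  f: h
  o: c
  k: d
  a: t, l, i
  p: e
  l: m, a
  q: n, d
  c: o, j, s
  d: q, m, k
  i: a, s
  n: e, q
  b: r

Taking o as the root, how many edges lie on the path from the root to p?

Climbing from p to the root: p – e – n – q – d – m – l – a – i – s – c – o. That's 11 steps.

11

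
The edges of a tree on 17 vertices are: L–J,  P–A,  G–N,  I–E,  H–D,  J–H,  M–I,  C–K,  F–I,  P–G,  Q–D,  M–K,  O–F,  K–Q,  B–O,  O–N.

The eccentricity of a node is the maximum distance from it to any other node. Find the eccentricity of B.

A farthest node from B is L.
The path B-O-F-I-M-K-Q-D-H-J-L has 10 edges.

10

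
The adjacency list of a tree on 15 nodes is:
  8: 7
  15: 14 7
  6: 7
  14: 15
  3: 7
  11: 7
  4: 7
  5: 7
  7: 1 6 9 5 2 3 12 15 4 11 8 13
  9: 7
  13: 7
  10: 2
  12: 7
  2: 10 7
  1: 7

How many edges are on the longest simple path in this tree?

Starting from 10, a farthest node is 14 at distance 4.
One longest path: 10 – 2 – 7 – 15 – 14.
So the diameter is 4.

4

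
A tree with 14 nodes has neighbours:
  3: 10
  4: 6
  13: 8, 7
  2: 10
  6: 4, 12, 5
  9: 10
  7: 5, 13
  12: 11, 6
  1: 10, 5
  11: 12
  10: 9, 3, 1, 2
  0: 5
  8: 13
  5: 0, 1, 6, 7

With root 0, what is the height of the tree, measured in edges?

2 sits deepest: 0-5-1-10-2 — 4 edges from the root.

4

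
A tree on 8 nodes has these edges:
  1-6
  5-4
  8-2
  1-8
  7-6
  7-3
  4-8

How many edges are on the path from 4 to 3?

5

Walking from 4: 4–8–1–6–7–3. Length 5.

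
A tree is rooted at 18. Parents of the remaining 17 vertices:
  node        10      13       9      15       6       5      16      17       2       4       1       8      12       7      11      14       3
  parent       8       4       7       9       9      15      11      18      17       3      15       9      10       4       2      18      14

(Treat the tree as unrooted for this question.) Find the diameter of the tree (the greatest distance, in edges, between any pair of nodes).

12

A longest path is 16–11–2–17–18–14–3–4–7–9–8–10–12, with 12 edges.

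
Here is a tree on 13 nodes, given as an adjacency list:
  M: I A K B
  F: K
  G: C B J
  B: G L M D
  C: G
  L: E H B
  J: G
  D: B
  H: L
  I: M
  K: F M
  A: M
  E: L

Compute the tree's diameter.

BFS from F reaches J last, at distance 5; BFS from J confirms no node is farther.
Path: F–K–M–B–G–J.

5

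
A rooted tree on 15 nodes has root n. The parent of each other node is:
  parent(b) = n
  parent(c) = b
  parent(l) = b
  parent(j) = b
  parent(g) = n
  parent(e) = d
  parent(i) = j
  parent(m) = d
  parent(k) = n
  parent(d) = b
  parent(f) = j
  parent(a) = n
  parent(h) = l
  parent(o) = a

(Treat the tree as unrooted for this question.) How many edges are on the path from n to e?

3

n – b – d – e: 3 edges.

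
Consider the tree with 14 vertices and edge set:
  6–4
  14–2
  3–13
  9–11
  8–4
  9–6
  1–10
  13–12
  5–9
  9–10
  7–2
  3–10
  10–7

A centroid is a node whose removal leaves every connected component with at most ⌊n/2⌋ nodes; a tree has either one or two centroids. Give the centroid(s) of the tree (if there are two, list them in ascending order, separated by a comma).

Removing 10 splits the tree into components of sizes 6, 3, 3, 1; the largest is 6 ≤ ⌊14/2⌋ = 7.
No neighbour of 10 does as well, so 10 is the unique centroid.

10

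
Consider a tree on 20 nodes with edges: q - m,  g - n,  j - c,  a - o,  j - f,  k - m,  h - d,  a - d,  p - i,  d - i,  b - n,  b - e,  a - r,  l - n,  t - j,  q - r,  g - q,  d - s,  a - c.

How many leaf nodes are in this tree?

Degree-1 nodes: e, f, h, k, l, o, p, s, t — 9 of them.

9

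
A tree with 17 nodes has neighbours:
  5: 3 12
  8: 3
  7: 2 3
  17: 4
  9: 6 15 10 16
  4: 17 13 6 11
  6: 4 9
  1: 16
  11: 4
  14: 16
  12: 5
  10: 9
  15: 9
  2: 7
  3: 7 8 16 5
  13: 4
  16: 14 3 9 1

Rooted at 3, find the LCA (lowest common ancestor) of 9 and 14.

16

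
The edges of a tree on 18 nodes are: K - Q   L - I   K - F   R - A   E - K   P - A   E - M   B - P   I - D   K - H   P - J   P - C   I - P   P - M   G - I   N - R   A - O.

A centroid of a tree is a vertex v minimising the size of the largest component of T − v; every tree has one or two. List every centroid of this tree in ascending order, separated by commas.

P

If P is removed the pieces have sizes 6, 4, 4, 1, 1, 1, all ≤ ⌊18/2⌋ = 9.
Every other node leaves some component of size > 9, so the centroid is unique.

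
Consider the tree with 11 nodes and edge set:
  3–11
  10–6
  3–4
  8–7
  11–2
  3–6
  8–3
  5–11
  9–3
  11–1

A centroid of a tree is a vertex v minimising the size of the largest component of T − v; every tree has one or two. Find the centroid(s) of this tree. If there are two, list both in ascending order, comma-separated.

3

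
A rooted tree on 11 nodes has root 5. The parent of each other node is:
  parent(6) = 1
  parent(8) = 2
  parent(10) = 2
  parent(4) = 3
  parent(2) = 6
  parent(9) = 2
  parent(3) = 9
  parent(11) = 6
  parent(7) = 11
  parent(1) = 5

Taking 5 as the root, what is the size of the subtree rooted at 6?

9

6's subtree: {6, 11, 2, 7, 9, 10, 8, 3, 4}, size 9.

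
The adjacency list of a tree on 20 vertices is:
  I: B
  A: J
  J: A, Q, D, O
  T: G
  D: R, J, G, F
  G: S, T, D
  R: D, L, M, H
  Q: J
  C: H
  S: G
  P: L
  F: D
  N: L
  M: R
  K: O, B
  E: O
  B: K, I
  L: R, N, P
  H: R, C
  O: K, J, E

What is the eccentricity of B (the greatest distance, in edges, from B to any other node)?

7

Distances from B peak at 7, attained at N (P, C also at distance 7).
B-K-O-J-D-R-L-N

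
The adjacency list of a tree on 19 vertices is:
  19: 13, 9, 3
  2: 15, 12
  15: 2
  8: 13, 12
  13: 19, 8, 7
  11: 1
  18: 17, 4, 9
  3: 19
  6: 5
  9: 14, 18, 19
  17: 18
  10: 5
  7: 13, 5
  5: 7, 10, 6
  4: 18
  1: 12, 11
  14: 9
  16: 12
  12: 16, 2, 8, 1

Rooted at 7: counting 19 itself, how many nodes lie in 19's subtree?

The subtree rooted at 19 contains: 19, 9, 3, 18, 14, 17, 4 — 7 nodes.

7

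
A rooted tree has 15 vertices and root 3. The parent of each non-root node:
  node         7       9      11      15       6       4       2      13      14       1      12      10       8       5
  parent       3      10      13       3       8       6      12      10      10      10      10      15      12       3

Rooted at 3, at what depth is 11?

Path from 3 to 11: 3–15–10–13–11, which has 4 edges.

4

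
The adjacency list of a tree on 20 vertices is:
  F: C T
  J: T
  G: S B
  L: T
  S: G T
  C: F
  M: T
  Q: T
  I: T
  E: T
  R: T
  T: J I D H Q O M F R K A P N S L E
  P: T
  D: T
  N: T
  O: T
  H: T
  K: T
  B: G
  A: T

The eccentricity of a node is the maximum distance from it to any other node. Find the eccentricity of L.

The node farthest from L is B, via L – T – S – G – B — 4 edges.

4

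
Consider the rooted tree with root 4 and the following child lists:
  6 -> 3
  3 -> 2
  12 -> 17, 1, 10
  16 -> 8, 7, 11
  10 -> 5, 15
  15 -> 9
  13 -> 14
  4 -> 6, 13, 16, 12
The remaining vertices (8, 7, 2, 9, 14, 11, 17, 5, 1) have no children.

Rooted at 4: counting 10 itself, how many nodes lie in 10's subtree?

10's subtree: {10, 15, 5, 9}, size 4.

4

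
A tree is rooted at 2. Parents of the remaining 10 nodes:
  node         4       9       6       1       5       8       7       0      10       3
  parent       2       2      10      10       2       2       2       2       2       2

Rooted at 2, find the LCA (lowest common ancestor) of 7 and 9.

2

7's ancestor chain is 7, 2 and 9's is 9, 2; they first meet at 2.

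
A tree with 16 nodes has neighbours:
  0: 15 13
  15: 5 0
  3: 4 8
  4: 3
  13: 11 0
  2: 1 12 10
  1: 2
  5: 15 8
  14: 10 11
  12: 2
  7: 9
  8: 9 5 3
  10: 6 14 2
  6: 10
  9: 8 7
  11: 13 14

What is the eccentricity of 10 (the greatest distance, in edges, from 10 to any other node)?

A farthest node from 10 is 7 (4 also at distance 9).
The path 10 – 14 – 11 – 13 – 0 – 15 – 5 – 8 – 9 – 7 has 9 edges.

9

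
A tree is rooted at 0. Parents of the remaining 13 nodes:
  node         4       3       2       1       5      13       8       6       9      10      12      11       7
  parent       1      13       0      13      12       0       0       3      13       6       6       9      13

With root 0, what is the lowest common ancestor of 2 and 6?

0

Path 2→root: 2 0; path 6→root: 6 3 13 0.
First common node: 0.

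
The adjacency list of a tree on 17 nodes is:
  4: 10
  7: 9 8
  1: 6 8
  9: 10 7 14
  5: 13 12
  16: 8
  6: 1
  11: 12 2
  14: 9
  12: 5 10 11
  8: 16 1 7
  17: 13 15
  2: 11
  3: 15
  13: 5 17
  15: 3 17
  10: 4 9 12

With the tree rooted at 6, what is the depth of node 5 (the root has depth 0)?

Path from 6 to 5: 6 → 1 → 8 → 7 → 9 → 10 → 12 → 5, which has 7 edges.

7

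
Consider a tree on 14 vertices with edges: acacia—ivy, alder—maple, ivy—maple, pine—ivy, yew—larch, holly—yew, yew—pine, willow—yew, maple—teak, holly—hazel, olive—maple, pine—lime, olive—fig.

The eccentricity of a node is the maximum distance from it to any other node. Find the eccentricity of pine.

4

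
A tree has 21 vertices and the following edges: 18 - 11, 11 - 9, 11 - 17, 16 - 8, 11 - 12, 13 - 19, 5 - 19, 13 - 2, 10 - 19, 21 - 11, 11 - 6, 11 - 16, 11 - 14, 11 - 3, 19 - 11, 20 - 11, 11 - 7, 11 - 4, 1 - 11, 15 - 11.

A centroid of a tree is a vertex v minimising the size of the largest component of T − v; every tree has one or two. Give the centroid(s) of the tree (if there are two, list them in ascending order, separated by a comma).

11

Delete 11: the remaining components have sizes 5, 2, 1, 1, 1, 1, 1, 1, 1, 1, 1, 1, 1, 1, 1. Max 5 ≤ 10, so 11 is a centroid.
Every other node leaves some component of size > 10, so the centroid is unique.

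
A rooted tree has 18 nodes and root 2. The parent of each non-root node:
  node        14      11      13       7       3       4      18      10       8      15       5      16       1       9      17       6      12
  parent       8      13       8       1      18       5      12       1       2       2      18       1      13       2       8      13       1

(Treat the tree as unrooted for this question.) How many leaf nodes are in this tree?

11

The leaves are 3, 4, 6, 7, 9, 10, 11, 14, 15, 16, 17.
That is 11 leaves.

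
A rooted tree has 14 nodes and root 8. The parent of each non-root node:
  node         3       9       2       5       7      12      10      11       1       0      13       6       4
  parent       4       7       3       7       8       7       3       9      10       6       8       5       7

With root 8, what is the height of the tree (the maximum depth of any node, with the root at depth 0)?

5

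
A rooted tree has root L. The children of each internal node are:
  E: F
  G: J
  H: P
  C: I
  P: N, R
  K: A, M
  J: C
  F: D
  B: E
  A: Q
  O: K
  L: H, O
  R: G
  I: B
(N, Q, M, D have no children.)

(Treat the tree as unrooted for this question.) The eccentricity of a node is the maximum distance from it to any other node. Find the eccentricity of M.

14

A farthest node from M is D.
The path M–K–O–L–H–P–R–G–J–C–I–B–E–F–D has 14 edges.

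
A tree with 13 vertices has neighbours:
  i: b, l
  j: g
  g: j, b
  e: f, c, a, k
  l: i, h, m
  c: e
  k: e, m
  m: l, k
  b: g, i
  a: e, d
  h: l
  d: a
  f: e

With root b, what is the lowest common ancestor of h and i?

i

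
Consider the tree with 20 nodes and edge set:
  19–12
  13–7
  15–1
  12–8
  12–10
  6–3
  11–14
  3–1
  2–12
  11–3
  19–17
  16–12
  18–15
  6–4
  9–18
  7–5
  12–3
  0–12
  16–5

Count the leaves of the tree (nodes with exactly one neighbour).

The leaves are 0, 2, 4, 8, 9, 10, 13, 14, 17.
That is 9 leaves.

9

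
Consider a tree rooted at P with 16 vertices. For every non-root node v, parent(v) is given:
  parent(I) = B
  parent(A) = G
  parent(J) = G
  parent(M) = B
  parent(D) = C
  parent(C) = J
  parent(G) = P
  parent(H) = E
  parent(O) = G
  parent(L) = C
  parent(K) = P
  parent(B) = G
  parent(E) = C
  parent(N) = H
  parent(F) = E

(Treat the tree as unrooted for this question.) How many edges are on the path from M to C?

Walking from M: M–B–G–J–C. Length 4.

4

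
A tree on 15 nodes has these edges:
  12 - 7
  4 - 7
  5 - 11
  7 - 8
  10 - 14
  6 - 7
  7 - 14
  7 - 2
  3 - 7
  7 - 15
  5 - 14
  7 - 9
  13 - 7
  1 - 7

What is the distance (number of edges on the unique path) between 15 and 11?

The path is 15 – 7 – 14 – 5 – 11, which has 4 edges.

4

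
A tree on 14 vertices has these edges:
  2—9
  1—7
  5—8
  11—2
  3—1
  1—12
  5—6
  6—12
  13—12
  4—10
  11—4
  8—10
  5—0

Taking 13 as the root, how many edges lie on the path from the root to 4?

Path from 13 to 4: 13 → 12 → 6 → 5 → 8 → 10 → 4, which has 6 edges.

6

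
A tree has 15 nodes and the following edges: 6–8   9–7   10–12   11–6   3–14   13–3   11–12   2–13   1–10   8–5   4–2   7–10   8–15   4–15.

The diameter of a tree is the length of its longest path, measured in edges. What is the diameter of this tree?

BFS from 14 reaches 9 last, at distance 12; BFS from 9 confirms no node is farther.
Path: 14-3-13-2-4-15-8-6-11-12-10-7-9.

12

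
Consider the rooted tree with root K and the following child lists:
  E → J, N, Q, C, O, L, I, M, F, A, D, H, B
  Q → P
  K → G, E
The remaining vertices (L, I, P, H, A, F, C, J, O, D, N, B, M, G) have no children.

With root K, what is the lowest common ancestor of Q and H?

E

Path Q→root: Q E K; path H→root: H E K.
First common node: E.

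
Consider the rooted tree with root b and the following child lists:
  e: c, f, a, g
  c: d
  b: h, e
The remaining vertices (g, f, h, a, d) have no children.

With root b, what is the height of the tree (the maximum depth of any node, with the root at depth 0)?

3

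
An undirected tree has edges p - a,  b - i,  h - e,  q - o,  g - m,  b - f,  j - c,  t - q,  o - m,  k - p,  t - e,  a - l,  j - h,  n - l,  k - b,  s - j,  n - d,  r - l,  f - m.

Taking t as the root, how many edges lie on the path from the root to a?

8

Path from t to a: t – q – o – m – f – b – k – p – a, which has 8 edges.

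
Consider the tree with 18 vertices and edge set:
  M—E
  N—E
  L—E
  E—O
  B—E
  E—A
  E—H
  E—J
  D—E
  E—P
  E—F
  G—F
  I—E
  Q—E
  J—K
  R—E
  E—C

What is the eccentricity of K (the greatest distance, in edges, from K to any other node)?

The node farthest from K is G, via K-J-E-F-G — 4 edges.

4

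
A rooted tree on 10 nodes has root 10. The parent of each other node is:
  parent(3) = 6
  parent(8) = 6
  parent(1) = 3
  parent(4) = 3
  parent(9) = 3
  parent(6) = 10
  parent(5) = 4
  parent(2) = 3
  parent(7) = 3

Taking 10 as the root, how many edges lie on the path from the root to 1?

3

10 – 6 – 3 – 1 — 3 edges.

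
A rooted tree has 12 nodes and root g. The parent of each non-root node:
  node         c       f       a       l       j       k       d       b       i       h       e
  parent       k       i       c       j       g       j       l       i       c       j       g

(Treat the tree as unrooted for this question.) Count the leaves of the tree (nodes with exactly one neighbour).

Exactly 6 nodes have a single neighbour: a, b, d, e, f, h.

6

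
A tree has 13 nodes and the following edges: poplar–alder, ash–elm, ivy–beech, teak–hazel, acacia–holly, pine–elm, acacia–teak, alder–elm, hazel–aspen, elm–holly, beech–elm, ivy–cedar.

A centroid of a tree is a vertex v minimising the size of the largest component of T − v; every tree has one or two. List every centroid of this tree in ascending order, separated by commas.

elm

If elm is removed the pieces have sizes 5, 3, 2, 1, 1, all ≤ ⌊13/2⌋ = 6.
No neighbour of elm does as well, so elm is the unique centroid.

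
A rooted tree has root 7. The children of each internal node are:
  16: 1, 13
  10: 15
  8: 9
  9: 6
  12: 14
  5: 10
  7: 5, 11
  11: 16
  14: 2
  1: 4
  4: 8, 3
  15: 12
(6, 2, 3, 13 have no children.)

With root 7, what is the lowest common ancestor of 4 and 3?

4

Path 4→root: 4 1 16 11 7; path 3→root: 3 4 1 16 11 7.
First common node: 4.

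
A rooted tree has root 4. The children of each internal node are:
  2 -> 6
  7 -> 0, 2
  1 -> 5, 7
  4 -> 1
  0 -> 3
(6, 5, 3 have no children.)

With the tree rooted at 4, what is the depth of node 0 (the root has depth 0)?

3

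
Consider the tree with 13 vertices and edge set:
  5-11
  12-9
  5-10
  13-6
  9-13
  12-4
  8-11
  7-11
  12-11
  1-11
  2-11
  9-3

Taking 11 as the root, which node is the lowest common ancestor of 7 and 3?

11

7's ancestor chain is 7, 11 and 3's is 3, 9, 12, 11; they first meet at 11.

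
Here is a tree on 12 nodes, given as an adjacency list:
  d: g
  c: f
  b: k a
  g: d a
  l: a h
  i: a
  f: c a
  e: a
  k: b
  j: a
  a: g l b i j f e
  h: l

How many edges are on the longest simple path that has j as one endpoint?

3

The node farthest from j is c (k, d, h also at distance 3), via j–a–f–c — 3 edges.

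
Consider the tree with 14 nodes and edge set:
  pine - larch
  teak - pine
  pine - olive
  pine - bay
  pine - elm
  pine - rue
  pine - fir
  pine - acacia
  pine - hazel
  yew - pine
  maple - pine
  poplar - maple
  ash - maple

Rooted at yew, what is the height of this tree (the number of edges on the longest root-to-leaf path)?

poplar sits deepest: yew → pine → maple → poplar — 3 edges from the root.

3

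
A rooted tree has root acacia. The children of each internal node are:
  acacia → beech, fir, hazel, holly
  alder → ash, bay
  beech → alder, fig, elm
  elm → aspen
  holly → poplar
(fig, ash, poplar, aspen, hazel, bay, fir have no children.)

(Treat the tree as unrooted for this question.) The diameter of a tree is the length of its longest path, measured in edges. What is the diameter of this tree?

5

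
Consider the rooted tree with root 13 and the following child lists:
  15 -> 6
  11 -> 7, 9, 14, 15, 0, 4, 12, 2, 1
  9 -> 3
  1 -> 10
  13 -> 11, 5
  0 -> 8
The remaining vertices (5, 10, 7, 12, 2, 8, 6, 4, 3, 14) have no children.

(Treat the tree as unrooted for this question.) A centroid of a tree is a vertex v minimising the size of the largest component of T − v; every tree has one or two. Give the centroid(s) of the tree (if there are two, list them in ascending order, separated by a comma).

11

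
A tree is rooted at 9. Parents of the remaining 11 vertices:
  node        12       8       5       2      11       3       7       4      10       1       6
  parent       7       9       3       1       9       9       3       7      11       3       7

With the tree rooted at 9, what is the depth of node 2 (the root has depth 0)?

3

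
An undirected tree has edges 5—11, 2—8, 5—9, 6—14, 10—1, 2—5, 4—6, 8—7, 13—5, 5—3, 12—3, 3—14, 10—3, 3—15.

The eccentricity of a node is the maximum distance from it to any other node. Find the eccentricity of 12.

The node farthest from 12 is 7, via 12 – 3 – 5 – 2 – 8 – 7 — 5 edges.

5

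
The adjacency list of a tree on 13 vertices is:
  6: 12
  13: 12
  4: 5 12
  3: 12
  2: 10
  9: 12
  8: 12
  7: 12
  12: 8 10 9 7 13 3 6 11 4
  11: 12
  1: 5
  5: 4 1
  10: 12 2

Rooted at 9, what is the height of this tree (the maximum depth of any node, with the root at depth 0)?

1 sits deepest: 9-12-4-5-1 — 4 edges from the root.

4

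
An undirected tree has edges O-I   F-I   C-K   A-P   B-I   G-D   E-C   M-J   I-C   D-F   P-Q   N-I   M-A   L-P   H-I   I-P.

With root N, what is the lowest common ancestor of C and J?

I

C's ancestor chain is C, I, N and J's is J, M, A, P, I, N; they first meet at I.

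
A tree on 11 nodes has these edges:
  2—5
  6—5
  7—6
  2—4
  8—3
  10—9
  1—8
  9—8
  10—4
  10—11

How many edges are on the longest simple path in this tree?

8

Starting from 7, a farthest node is 3 at distance 8.
One longest path: 7 - 6 - 5 - 2 - 4 - 10 - 9 - 8 - 3.
So the diameter is 8.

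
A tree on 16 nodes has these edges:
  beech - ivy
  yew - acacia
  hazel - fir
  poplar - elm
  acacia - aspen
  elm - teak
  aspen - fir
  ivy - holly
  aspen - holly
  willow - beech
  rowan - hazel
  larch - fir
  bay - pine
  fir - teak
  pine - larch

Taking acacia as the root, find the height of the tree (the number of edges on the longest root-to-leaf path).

5

willow sits deepest: acacia → aspen → holly → ivy → beech → willow — 5 edges from the root.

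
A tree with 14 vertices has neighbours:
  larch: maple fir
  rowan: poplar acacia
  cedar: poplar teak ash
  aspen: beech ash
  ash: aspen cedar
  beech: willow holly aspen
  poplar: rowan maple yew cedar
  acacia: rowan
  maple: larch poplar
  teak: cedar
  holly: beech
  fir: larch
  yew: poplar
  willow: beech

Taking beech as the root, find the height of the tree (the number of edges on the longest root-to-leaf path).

7

fir sits deepest: beech → aspen → ash → cedar → poplar → maple → larch → fir — 7 edges from the root.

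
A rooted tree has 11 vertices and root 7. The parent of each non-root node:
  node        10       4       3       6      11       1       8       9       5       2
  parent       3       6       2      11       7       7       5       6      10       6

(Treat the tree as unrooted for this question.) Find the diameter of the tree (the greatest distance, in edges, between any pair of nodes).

8

Starting from 1, a farthest node is 8 at distance 8.
One longest path: 1-7-11-6-2-3-10-5-8.
So the diameter is 8.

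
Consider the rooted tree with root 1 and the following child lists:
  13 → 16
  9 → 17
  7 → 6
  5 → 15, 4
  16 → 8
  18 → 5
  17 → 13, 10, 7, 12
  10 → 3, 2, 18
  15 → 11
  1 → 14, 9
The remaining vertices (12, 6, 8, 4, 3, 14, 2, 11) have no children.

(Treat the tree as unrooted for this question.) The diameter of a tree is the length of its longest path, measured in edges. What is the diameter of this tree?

Starting from 11, a farthest node is 8 at distance 8.
One longest path: 11 – 15 – 5 – 18 – 10 – 17 – 13 – 16 – 8.
So the diameter is 8.

8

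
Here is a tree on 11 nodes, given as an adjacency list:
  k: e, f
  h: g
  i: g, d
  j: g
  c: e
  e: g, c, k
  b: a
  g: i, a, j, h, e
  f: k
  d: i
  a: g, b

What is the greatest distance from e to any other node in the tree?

3

The node farthest from e is b (d also at distance 3), via e-g-a-b — 3 edges.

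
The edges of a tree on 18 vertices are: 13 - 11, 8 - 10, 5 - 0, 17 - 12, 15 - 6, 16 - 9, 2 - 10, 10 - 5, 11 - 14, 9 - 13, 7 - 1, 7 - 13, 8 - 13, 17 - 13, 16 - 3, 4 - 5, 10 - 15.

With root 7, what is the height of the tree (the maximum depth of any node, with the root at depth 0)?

5

A deepest node is 6, reached by 7 – 13 – 8 – 10 – 15 – 6.
That path has 5 edges, so the height is 5.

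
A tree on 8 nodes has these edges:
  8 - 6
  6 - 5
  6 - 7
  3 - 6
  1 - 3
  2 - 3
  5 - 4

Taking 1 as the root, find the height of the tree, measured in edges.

4

A deepest node is 4, reached by 1-3-6-5-4.
That path has 4 edges, so the height is 4.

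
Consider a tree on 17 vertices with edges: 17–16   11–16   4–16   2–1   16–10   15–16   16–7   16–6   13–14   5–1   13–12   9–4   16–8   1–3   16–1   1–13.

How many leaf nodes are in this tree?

Degree-1 nodes: 2, 3, 5, 6, 7, 8, 9, 10, 11, 12, 14, 15, 17 — 13 of them.

13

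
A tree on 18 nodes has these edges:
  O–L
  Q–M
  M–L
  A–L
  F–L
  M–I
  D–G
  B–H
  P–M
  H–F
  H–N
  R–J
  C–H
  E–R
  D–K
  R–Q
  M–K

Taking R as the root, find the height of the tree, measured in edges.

B sits deepest: R – Q – M – L – F – H – B — 6 edges from the root.

6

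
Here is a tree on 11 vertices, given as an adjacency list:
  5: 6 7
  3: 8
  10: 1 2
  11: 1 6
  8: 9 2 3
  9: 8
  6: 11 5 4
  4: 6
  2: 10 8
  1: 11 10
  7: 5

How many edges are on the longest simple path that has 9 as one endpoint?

A farthest node from 9 is 7.
The path 9–8–2–10–1–11–6–5–7 has 8 edges.

8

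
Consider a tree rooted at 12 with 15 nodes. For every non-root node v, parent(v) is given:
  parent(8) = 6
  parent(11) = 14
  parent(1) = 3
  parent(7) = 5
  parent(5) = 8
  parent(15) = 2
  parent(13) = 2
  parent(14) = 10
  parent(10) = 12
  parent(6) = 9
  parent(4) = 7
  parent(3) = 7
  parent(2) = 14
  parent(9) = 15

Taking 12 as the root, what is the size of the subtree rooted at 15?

9

The subtree rooted at 15 contains: 15, 9, 6, 8, 5, 7, 4, 3, 1 — 9 nodes.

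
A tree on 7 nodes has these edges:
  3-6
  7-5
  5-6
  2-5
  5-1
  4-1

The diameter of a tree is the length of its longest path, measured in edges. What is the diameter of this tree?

4

A longest path is 4–1–5–6–3, with 4 edges.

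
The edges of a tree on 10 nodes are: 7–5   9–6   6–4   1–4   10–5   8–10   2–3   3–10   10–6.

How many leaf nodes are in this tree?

Exactly 5 nodes have a single neighbour: 1, 2, 7, 8, 9.

5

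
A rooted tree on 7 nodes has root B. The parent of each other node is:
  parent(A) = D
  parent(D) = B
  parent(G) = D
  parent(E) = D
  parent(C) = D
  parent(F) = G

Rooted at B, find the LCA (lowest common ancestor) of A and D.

D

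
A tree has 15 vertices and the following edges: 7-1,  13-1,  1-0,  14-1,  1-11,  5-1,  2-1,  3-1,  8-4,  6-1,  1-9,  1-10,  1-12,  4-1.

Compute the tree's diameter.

A longest path is 8–4–1–2, with 3 edges.

3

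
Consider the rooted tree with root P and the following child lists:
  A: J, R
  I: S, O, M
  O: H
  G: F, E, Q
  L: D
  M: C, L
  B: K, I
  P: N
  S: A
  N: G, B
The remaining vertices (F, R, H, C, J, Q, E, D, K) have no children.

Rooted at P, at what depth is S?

4

Climbing from S to the root: S → I → B → N → P. That's 4 steps.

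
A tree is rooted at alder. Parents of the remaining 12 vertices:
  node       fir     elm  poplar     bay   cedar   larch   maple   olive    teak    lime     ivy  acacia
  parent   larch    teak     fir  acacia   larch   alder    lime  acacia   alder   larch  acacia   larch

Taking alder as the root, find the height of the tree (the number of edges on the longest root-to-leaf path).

A deepest node is ivy, reached by alder-larch-acacia-ivy.
That path has 3 edges, so the height is 3.

3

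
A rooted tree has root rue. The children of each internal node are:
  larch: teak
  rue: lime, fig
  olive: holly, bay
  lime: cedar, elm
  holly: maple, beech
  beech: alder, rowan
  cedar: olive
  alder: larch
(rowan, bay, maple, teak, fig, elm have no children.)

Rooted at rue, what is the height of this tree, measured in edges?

8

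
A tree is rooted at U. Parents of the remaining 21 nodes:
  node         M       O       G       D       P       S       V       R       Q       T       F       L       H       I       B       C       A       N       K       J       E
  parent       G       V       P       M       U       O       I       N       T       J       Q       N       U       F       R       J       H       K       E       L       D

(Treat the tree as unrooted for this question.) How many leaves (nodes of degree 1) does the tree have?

Degree-1 nodes: A, B, C, S — 4 of them.

4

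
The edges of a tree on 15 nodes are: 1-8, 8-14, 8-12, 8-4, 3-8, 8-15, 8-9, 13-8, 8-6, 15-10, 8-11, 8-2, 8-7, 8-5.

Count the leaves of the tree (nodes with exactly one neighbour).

13

Exactly 13 nodes have a single neighbour: 1, 2, 3, 4, 5, 6, 7, 9, 10, 11, 12, 13, 14.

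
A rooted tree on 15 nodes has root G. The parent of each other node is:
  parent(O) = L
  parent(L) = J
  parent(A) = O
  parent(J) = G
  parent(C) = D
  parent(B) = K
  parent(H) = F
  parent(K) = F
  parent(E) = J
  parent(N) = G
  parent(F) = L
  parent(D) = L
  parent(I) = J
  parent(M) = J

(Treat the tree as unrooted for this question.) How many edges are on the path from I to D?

The path is I - J - L - D, which has 3 edges.

3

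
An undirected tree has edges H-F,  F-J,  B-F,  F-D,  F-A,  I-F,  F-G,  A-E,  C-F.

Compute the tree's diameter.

3

Starting from E, a farthest node is D at distance 3.
One longest path: E – A – F – D.
So the diameter is 3.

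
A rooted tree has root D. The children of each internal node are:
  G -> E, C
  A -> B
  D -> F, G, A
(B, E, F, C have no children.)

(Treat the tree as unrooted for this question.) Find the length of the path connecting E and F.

3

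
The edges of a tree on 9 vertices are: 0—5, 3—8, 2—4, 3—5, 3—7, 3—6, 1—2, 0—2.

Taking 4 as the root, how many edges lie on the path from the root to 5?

4–2–0–5 — 3 edges.

3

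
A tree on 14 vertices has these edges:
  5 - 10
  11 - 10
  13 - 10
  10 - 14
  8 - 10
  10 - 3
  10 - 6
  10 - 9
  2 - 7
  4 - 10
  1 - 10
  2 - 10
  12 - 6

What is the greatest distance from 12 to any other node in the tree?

Distances from 12 peak at 4, attained at 7.
12-6-10-2-7

4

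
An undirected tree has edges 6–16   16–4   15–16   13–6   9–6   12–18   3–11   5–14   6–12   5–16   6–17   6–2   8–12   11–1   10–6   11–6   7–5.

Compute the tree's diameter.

A longest path is 1 - 11 - 6 - 16 - 5 - 7, with 5 edges.

5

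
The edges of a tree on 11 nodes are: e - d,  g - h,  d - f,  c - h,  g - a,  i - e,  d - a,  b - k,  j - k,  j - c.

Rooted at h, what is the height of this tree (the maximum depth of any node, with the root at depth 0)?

i sits deepest: h–g–a–d–e–i — 5 edges from the root.

5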